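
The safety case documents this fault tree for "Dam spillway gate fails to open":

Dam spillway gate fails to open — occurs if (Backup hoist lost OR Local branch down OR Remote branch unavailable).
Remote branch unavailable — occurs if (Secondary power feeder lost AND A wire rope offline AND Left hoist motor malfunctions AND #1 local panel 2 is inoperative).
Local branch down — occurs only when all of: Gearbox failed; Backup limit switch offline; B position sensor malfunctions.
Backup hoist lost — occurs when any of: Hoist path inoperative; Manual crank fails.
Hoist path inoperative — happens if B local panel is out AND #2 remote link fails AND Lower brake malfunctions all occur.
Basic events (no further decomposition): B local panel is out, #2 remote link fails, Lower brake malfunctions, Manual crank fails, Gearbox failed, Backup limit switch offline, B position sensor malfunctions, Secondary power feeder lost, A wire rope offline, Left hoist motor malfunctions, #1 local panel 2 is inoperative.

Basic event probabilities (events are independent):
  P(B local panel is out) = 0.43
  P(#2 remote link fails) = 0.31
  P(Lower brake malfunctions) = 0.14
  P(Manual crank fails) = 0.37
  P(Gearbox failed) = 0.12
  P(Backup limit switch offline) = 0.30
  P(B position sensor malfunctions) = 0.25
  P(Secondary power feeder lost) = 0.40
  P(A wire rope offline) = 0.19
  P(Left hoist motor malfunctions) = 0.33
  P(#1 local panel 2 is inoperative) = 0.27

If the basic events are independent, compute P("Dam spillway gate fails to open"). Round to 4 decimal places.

P(Hoist path inoperative) [AND] = 0.43 × 0.31 × 0.14 = 0.018662
P(Backup hoist lost) [OR] = 1 − (1−0.018662) × (1−0.37) = 0.381757
P(Local branch down) [AND] = 0.12 × 0.30 × 0.25 = 0.009000
P(Remote branch unavailable) [AND] = 0.40 × 0.19 × 0.33 × 0.27 = 0.006772
P(Dam spillway gate fails to open) [OR] = 1 − (1−0.381757) × (1−0.009000) × (1−0.006772) = 0.391470
Rounded to 4 decimal places: P(Dam spillway gate fails to open) ≈ 0.3915.

0.3915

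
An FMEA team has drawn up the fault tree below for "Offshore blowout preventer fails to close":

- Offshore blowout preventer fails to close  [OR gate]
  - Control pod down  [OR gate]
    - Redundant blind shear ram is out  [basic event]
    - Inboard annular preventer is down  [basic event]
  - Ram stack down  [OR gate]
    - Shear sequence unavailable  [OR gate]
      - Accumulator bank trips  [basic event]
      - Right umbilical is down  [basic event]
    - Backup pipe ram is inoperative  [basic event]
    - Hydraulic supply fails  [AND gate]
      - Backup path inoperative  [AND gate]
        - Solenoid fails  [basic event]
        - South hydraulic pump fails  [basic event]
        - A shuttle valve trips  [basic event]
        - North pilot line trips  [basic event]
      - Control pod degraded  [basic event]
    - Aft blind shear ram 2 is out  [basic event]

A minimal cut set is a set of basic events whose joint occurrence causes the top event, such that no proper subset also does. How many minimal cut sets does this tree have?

Control pod down [OR]: union of children's cut sets → 2 cut set(s).
Shear sequence unavailable [OR]: union of children's cut sets → 2 cut set(s).
Backup path inoperative [AND]: one cut set from each child combined → 1 × 1 × 1 × 1 = 1 cut set(s).
Hydraulic supply fails [AND]: one cut set from each child combined → 1 × 1 = 1 cut set(s).
Ram stack down [OR]: union of children's cut sets → 5 cut set(s).
Offshore blowout preventer fails to close [OR]: union of children's cut sets → 7 cut set(s).
Minimal cut sets: {Redundant blind shear ram is out}; {Inboard annular preventer is down}; {Accumulator bank trips}; {Right umbilical is down}; {Backup pipe ram is inoperative}; {A shuttle valve trips, Control pod degraded, North pilot line trips, Solenoid fails, South hydraulic pump fails}; {Aft blind shear ram 2 is out}.

7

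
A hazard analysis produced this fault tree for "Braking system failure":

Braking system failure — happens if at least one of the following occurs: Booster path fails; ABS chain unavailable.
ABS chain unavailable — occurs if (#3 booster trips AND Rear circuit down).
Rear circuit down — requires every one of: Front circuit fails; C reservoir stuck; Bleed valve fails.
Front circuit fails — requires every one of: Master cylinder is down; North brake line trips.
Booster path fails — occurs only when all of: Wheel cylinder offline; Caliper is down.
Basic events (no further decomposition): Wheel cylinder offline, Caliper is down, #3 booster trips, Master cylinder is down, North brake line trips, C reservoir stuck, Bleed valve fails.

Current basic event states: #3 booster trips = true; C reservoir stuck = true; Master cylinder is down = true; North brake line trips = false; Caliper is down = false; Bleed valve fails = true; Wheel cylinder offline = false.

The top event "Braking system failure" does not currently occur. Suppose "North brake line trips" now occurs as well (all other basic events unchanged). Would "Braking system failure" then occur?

Counterfactual: set "North brake line trips" to occurred.
Booster path fails [AND]: Wheel cylinder offline=not, Caliper is down=not → not all inputs occur → does not occur.
Front circuit fails [AND]: Master cylinder is down=occurs, North brake line trips=occurs → all inputs occur → occurs.
Rear circuit down [AND]: Front circuit fails=occurs, C reservoir stuck=occurs, Bleed valve fails=occurs → all inputs occur → occurs.
ABS chain unavailable [AND]: #3 booster trips=occurs, Rear circuit down=occurs → all inputs occur → occurs.
Braking system failure [OR]: Booster path fails=not, ABS chain unavailable=occurs → at least one input occurs → occurs.

Yes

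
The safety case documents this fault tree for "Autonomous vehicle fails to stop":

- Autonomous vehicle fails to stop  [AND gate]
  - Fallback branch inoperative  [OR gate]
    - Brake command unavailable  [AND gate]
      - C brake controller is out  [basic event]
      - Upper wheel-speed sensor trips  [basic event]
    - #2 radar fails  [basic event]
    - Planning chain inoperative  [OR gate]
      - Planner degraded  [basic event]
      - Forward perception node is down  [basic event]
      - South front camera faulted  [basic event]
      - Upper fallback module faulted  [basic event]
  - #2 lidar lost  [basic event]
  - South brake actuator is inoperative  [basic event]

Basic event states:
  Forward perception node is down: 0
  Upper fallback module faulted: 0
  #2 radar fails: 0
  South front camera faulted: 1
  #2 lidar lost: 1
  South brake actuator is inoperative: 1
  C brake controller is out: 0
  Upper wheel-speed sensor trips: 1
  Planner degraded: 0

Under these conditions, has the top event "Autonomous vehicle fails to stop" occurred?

Brake command unavailable [AND]: C brake controller is out=not, Upper wheel-speed sensor trips=occurs → not all inputs occur → does not occur.
Planning chain inoperative [OR]: Planner degraded=not, Forward perception node is down=not, South front camera faulted=occurs, Upper fallback module faulted=not → at least one input occurs → occurs.
Fallback branch inoperative [OR]: Brake command unavailable=not, #2 radar fails=not, Planning chain inoperative=occurs → at least one input occurs → occurs.
Autonomous vehicle fails to stop [AND]: Fallback branch inoperative=occurs, #2 lidar lost=occurs, South brake actuator is inoperative=occurs → all inputs occur → occurs.

Yes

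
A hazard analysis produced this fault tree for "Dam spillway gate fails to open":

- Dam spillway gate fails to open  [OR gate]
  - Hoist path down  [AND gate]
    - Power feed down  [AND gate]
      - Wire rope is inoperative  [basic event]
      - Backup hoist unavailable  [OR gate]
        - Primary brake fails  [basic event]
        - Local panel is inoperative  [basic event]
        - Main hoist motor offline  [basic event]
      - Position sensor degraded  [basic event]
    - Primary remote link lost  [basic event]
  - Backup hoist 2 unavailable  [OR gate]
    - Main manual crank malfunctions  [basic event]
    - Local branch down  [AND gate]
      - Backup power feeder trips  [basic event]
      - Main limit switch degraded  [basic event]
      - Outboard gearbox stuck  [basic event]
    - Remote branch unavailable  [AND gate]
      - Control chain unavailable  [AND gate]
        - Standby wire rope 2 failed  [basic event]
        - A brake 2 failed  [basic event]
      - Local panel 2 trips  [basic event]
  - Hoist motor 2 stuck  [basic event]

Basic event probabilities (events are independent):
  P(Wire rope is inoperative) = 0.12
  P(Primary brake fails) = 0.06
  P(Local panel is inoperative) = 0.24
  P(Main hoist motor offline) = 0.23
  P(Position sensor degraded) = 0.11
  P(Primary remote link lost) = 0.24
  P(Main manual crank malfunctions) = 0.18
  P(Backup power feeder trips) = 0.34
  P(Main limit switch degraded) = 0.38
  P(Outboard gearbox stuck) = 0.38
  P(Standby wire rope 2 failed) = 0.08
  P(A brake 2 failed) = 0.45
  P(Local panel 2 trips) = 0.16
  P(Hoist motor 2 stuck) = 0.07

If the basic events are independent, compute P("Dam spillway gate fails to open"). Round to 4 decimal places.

0.2800

P(Backup hoist unavailable) [OR] = 1 − (1−0.06) × (1−0.24) × (1−0.23) = 0.449912
P(Power feed down) [AND] = 0.12 × 0.449912 × 0.11 = 0.005939
P(Hoist path down) [AND] = 0.005939 × 0.24 = 0.001425
P(Local branch down) [AND] = 0.34 × 0.38 × 0.38 = 0.049096
P(Control chain unavailable) [AND] = 0.08 × 0.45 = 0.036000
P(Remote branch unavailable) [AND] = 0.036000 × 0.16 = 0.005760
P(Backup hoist 2 unavailable) [OR] = 1 − (1−0.18) × (1−0.049096) × (1−0.005760) = 0.224750
P(Dam spillway gate fails to open) [OR] = 1 − (1−0.001425) × (1−0.224750) × (1−0.07) = 0.280045
Rounded to 4 decimal places: P(Dam spillway gate fails to open) ≈ 0.2800.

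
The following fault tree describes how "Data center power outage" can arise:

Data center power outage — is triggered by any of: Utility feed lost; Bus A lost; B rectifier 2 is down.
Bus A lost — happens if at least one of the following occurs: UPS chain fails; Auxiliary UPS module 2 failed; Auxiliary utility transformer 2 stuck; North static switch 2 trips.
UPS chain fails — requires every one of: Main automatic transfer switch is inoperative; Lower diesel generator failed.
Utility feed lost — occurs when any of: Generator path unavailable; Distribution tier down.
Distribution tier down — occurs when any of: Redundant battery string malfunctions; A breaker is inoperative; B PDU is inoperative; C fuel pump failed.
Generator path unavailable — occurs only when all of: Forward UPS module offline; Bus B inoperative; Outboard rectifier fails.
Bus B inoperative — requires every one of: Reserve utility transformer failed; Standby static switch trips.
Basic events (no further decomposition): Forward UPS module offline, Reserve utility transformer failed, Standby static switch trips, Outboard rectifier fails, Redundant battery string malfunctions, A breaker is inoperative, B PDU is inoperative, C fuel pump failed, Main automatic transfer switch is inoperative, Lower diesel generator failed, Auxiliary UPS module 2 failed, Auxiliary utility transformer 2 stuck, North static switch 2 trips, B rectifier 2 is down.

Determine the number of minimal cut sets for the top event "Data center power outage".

10

Bus B inoperative [AND]: one cut set from each child combined → 1 × 1 = 1 cut set(s).
Generator path unavailable [AND]: one cut set from each child combined → 1 × 1 × 1 = 1 cut set(s).
Distribution tier down [OR]: union of children's cut sets → 4 cut set(s).
Utility feed lost [OR]: union of children's cut sets → 5 cut set(s).
UPS chain fails [AND]: one cut set from each child combined → 1 × 1 = 1 cut set(s).
Bus A lost [OR]: union of children's cut sets → 4 cut set(s).
Data center power outage [OR]: union of children's cut sets → 10 cut set(s).
Minimal cut sets: {Forward UPS module offline, Outboard rectifier fails, Reserve utility transformer failed, Standby static switch trips}; {Redundant battery string malfunctions}; {A breaker is inoperative}; {B PDU is inoperative}; {C fuel pump failed}; {Lower diesel generator failed, Main automatic transfer switch is inoperative}; {Auxiliary UPS module 2 failed}; {Auxiliary utility transformer 2 stuck}; {North static switch 2 trips}; {B rectifier 2 is down}.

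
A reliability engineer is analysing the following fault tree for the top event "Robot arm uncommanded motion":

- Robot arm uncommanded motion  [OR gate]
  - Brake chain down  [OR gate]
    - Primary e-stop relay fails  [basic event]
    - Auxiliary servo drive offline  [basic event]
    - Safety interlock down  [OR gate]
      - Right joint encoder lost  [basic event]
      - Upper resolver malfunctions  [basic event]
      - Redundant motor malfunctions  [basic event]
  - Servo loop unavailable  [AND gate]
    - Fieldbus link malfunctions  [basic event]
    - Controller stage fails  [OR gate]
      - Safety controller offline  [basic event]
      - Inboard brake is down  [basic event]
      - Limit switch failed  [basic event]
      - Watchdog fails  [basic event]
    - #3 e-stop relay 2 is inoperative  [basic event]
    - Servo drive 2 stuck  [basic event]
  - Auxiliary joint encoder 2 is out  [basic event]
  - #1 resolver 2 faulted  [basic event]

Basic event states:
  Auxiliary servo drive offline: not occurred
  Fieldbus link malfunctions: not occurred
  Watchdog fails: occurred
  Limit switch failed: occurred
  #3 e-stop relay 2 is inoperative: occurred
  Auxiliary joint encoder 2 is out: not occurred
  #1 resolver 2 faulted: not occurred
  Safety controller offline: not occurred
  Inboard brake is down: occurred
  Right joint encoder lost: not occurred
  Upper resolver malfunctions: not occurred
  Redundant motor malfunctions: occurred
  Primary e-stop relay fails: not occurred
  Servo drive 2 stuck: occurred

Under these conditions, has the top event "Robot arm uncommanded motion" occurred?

Safety interlock down [OR]: Right joint encoder lost=not, Upper resolver malfunctions=not, Redundant motor malfunctions=occurs → at least one input occurs → occurs.
Brake chain down [OR]: Primary e-stop relay fails=not, Auxiliary servo drive offline=not, Safety interlock down=occurs → at least one input occurs → occurs.
Controller stage fails [OR]: Safety controller offline=not, Inboard brake is down=occurs, Limit switch failed=occurs, Watchdog fails=occurs → at least one input occurs → occurs.
Servo loop unavailable [AND]: Fieldbus link malfunctions=not, Controller stage fails=occurs, #3 e-stop relay 2 is inoperative=occurs, Servo drive 2 stuck=occurs → not all inputs occur → does not occur.
Robot arm uncommanded motion [OR]: Brake chain down=occurs, Servo loop unavailable=not, Auxiliary joint encoder 2 is out=not, #1 resolver 2 faulted=not → at least one input occurs → occurs.

Yes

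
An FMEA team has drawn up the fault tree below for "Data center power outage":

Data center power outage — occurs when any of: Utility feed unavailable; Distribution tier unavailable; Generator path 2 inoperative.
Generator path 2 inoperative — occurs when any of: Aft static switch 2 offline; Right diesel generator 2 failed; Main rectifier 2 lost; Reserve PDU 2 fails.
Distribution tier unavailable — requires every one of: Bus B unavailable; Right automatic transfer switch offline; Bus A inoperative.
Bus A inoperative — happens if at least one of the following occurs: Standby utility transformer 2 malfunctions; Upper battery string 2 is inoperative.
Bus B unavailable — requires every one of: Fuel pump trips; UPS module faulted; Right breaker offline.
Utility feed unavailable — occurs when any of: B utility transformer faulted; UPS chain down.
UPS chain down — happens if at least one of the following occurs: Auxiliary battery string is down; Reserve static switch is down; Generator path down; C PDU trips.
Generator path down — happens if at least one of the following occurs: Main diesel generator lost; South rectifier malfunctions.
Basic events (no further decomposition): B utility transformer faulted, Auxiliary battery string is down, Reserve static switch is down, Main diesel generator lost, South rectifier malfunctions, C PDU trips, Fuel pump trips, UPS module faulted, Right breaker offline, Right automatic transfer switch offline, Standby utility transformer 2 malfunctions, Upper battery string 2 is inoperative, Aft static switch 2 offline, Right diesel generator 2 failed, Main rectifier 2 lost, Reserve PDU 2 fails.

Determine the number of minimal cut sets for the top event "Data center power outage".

Generator path down [OR]: union of children's cut sets → 2 cut set(s).
UPS chain down [OR]: union of children's cut sets → 5 cut set(s).
Utility feed unavailable [OR]: union of children's cut sets → 6 cut set(s).
Bus B unavailable [AND]: one cut set from each child combined → 1 × 1 × 1 = 1 cut set(s).
Bus A inoperative [OR]: union of children's cut sets → 2 cut set(s).
Distribution tier unavailable [AND]: one cut set from each child combined → 1 × 1 × 2 = 2 cut set(s).
Generator path 2 inoperative [OR]: union of children's cut sets → 4 cut set(s).
Data center power outage [OR]: union of children's cut sets → 12 cut set(s).

12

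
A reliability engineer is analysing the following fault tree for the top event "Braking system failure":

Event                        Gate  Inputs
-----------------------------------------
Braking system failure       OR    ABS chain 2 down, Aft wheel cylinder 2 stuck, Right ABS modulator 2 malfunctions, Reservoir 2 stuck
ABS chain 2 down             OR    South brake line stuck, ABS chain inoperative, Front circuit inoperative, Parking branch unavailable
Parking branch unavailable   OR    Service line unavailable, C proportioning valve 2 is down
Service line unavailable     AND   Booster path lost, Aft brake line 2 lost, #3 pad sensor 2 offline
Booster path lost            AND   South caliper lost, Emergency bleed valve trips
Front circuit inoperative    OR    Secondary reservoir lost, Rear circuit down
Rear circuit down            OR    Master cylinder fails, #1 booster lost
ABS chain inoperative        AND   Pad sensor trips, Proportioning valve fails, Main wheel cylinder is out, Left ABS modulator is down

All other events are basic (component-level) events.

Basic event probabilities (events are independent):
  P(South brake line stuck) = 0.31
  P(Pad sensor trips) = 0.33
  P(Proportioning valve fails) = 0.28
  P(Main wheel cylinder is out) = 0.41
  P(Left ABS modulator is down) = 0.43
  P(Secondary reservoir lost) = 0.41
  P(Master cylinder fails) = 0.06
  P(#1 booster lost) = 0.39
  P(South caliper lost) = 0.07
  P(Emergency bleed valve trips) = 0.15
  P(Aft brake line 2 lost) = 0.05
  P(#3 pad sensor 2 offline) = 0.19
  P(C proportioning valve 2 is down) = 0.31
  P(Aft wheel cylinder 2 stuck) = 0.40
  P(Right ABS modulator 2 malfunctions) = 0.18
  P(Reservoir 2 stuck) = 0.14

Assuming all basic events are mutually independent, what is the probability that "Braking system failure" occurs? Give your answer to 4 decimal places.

P(ABS chain inoperative) [AND] = 0.33 × 0.28 × 0.41 × 0.43 = 0.016290
P(Rear circuit down) [OR] = 1 − (1−0.06) × (1−0.39) = 0.426600
P(Front circuit inoperative) [OR] = 1 − (1−0.41) × (1−0.426600) = 0.661694
P(Booster path lost) [AND] = 0.07 × 0.15 = 0.010500
P(Service line unavailable) [AND] = 0.010500 × 0.05 × 0.19 = 0.000100
P(Parking branch unavailable) [OR] = 1 − (1−0.000100) × (1−0.31) = 0.310069
P(ABS chain 2 down) [OR] = 1 − (1−0.31) × (1−0.016290) × (1−0.661694) × (1−0.310069) = 0.841572
P(Braking system failure) [OR] = 1 − (1−0.841572) × (1−0.40) × (1−0.18) × (1−0.14) = 0.932966
Rounded to 4 decimal places: P(Braking system failure) ≈ 0.9330.

0.9330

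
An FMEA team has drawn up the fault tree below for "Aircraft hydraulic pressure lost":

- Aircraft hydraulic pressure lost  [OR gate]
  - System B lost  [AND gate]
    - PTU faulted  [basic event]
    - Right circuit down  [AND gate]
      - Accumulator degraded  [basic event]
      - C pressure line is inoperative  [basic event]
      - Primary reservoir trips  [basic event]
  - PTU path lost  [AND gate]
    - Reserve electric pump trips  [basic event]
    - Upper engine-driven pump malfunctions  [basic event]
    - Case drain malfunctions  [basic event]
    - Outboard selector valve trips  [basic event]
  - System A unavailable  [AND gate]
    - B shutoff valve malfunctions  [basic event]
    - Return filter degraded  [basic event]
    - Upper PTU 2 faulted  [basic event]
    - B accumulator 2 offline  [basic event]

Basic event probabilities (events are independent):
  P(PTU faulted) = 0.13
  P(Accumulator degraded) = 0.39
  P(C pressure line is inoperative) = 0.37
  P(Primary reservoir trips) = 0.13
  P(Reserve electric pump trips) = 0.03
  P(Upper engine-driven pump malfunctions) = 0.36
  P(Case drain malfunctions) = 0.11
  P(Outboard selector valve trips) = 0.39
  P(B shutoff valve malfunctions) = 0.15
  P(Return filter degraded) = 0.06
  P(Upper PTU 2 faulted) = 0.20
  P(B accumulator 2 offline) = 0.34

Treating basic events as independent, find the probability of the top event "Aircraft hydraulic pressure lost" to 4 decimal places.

0.0035

P(Right circuit down) [AND] = 0.39 × 0.37 × 0.13 = 0.018759
P(System B lost) [AND] = 0.13 × 0.018759 = 0.002439
P(PTU path lost) [AND] = 0.03 × 0.36 × 0.11 × 0.39 = 0.000463
P(System A unavailable) [AND] = 0.15 × 0.06 × 0.20 × 0.34 = 0.000612
P(Aircraft hydraulic pressure lost) [OR] = 1 − (1−0.002439) × (1−0.000463) × (1−0.000612) = 0.003511
Rounded to 4 decimal places: P(Aircraft hydraulic pressure lost) ≈ 0.0035.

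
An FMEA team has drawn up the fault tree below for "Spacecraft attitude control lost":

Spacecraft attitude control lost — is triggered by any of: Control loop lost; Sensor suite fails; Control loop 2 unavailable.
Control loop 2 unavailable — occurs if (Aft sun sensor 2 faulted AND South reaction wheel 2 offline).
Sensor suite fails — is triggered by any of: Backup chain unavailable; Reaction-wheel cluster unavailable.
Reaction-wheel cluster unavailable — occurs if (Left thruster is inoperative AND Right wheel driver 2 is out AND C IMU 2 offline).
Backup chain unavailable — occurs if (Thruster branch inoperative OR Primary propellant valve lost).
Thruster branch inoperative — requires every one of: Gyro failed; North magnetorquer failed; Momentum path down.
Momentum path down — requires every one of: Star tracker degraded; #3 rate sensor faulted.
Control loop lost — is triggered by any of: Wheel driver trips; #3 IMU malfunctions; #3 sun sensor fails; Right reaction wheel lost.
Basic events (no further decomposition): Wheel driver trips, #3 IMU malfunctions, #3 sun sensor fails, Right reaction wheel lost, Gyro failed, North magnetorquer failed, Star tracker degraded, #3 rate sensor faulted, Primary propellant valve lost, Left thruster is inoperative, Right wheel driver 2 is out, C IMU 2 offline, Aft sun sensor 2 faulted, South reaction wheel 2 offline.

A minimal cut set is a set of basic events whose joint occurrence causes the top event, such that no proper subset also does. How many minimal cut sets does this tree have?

Control loop lost [OR]: union of children's cut sets → 4 cut set(s).
Momentum path down [AND]: one cut set from each child combined → 1 × 1 = 1 cut set(s).
Thruster branch inoperative [AND]: one cut set from each child combined → 1 × 1 × 1 = 1 cut set(s).
Backup chain unavailable [OR]: union of children's cut sets → 2 cut set(s).
Reaction-wheel cluster unavailable [AND]: one cut set from each child combined → 1 × 1 × 1 = 1 cut set(s).
Sensor suite fails [OR]: union of children's cut sets → 3 cut set(s).
Control loop 2 unavailable [AND]: one cut set from each child combined → 1 × 1 = 1 cut set(s).
Spacecraft attitude control lost [OR]: union of children's cut sets → 8 cut set(s).
Minimal cut sets: {Wheel driver trips}; {#3 IMU malfunctions}; {#3 sun sensor fails}; {Right reaction wheel lost}; {#3 rate sensor faulted, Gyro failed, North magnetorquer failed, Star tracker degraded}; {Primary propellant valve lost}; {C IMU 2 offline, Left thruster is inoperative, Right wheel driver 2 is out}; {Aft sun sensor 2 faulted, South reaction wheel 2 offline}.

8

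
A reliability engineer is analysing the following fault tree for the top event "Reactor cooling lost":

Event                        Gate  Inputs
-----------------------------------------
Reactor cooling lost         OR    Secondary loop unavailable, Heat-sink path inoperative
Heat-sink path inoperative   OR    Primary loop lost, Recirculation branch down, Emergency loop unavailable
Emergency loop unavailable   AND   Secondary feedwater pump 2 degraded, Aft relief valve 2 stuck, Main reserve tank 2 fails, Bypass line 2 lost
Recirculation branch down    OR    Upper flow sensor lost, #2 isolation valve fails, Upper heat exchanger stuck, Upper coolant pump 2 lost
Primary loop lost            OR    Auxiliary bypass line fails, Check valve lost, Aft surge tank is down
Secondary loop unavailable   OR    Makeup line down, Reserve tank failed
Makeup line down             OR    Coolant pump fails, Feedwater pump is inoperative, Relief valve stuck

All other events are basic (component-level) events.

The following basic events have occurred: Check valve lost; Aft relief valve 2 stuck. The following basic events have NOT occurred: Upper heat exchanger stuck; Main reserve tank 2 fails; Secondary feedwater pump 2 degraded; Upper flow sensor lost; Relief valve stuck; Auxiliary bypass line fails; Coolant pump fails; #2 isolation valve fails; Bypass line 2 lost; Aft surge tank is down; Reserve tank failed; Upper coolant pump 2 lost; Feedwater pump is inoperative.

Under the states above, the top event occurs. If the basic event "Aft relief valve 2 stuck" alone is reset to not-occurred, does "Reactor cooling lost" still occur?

Yes

Counterfactual: set "Aft relief valve 2 stuck" to not occurred.
Makeup line down [OR]: Coolant pump fails=not, Feedwater pump is inoperative=not, Relief valve stuck=not → no input occurs → does not occur.
Secondary loop unavailable [OR]: Makeup line down=not, Reserve tank failed=not → no input occurs → does not occur.
Primary loop lost [OR]: Auxiliary bypass line fails=not, Check valve lost=occurs, Aft surge tank is down=not → at least one input occurs → occurs.
Recirculation branch down [OR]: Upper flow sensor lost=not, #2 isolation valve fails=not, Upper heat exchanger stuck=not, Upper coolant pump 2 lost=not → no input occurs → does not occur.
Emergency loop unavailable [AND]: Secondary feedwater pump 2 degraded=not, Aft relief valve 2 stuck=not, Main reserve tank 2 fails=not, Bypass line 2 lost=not → not all inputs occur → does not occur.
Heat-sink path inoperative [OR]: Primary loop lost=occurs, Recirculation branch down=not, Emergency loop unavailable=not → at least one input occurs → occurs.
Reactor cooling lost [OR]: Secondary loop unavailable=not, Heat-sink path inoperative=occurs → at least one input occurs → occurs.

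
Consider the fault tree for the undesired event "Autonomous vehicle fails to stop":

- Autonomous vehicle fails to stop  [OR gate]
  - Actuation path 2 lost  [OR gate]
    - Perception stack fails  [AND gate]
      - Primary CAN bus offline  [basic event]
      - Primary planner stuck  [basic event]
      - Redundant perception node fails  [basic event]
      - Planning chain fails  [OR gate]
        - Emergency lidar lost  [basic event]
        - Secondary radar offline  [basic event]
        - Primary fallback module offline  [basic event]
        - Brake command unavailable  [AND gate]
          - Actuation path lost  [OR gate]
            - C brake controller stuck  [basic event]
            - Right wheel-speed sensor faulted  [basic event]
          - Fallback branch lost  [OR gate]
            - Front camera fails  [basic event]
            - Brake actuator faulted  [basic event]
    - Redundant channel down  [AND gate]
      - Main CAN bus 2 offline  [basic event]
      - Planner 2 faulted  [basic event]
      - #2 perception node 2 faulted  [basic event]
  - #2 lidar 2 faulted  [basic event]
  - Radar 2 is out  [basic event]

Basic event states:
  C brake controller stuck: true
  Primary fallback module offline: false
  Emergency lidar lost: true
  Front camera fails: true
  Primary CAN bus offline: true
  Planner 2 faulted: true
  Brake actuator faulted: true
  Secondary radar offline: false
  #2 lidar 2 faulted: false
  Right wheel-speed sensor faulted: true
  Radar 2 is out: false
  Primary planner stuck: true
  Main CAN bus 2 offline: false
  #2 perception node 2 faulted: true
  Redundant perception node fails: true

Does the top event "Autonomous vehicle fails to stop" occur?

Actuation path lost [OR]: C brake controller stuck=occurs, Right wheel-speed sensor faulted=occurs → at least one input occurs → occurs.
Fallback branch lost [OR]: Front camera fails=occurs, Brake actuator faulted=occurs → at least one input occurs → occurs.
Brake command unavailable [AND]: Actuation path lost=occurs, Fallback branch lost=occurs → all inputs occur → occurs.
Planning chain fails [OR]: Emergency lidar lost=occurs, Secondary radar offline=not, Primary fallback module offline=not, Brake command unavailable=occurs → at least one input occurs → occurs.
Perception stack fails [AND]: Primary CAN bus offline=occurs, Primary planner stuck=occurs, Redundant perception node fails=occurs, Planning chain fails=occurs → all inputs occur → occurs.
Redundant channel down [AND]: Main CAN bus 2 offline=not, Planner 2 faulted=occurs, #2 perception node 2 faulted=occurs → not all inputs occur → does not occur.
Actuation path 2 lost [OR]: Perception stack fails=occurs, Redundant channel down=not → at least one input occurs → occurs.
Autonomous vehicle fails to stop [OR]: Actuation path 2 lost=occurs, #2 lidar 2 faulted=not, Radar 2 is out=not → at least one input occurs → occurs.

Yes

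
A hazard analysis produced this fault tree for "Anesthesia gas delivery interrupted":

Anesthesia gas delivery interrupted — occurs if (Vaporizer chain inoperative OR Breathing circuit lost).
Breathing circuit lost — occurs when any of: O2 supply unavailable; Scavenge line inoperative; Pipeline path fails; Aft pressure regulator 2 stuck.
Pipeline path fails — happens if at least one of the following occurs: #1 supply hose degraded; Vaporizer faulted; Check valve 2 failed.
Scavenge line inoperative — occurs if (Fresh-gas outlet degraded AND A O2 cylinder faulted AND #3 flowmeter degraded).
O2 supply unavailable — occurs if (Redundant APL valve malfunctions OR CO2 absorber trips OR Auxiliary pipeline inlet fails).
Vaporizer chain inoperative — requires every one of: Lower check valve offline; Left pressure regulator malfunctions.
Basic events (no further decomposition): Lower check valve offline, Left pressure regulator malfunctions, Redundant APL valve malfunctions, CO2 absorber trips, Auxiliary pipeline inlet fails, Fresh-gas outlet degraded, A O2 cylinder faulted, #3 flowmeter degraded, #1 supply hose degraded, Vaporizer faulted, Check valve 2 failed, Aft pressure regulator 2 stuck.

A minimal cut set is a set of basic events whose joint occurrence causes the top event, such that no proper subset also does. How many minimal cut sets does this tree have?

9

Vaporizer chain inoperative [AND]: one cut set from each child combined → 1 × 1 = 1 cut set(s).
O2 supply unavailable [OR]: union of children's cut sets → 3 cut set(s).
Scavenge line inoperative [AND]: one cut set from each child combined → 1 × 1 × 1 = 1 cut set(s).
Pipeline path fails [OR]: union of children's cut sets → 3 cut set(s).
Breathing circuit lost [OR]: union of children's cut sets → 8 cut set(s).
Anesthesia gas delivery interrupted [OR]: union of children's cut sets → 9 cut set(s).
Minimal cut sets: {Left pressure regulator malfunctions, Lower check valve offline}; {Redundant APL valve malfunctions}; {CO2 absorber trips}; {Auxiliary pipeline inlet fails}; {#3 flowmeter degraded, A O2 cylinder faulted, Fresh-gas outlet degraded}; {#1 supply hose degraded}; {Vaporizer faulted}; {Check valve 2 failed}; {Aft pressure regulator 2 stuck}.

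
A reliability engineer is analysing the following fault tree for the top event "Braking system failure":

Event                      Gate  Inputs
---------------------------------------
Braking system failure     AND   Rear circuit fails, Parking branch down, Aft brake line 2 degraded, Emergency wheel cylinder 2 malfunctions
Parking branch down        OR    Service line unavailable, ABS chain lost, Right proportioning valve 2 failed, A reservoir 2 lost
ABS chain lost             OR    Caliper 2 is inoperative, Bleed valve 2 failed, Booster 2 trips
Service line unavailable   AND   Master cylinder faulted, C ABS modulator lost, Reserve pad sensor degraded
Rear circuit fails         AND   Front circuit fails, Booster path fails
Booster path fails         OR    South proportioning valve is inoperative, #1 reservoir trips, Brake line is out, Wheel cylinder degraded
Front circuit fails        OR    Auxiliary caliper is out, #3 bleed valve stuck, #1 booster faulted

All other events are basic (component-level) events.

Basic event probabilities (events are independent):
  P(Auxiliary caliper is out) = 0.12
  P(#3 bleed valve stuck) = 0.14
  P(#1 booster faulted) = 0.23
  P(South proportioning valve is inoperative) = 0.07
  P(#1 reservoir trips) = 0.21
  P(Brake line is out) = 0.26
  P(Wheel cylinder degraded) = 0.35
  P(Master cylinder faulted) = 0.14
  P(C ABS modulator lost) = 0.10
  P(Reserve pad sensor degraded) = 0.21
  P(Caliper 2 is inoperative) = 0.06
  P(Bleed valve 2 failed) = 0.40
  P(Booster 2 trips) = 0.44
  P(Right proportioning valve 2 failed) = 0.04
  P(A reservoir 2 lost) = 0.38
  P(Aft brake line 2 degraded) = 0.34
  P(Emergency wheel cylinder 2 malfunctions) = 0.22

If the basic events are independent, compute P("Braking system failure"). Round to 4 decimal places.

0.0164

P(Front circuit fails) [OR] = 1 − (1−0.12) × (1−0.14) × (1−0.23) = 0.417264
P(Booster path fails) [OR] = 1 − (1−0.07) × (1−0.21) × (1−0.26) × (1−0.35) = 0.646609
P(Rear circuit fails) [AND] = 0.417264 × 0.646609 = 0.269807
P(Service line unavailable) [AND] = 0.14 × 0.10 × 0.21 = 0.002940
P(ABS chain lost) [OR] = 1 − (1−0.06) × (1−0.40) × (1−0.44) = 0.684160
P(Parking branch down) [OR] = 1 − (1−0.002940) × (1−0.684160) × (1−0.04) × (1−0.38) = 0.812565
P(Braking system failure) [AND] = 0.269807 × 0.812565 × 0.34 × 0.22 = 0.016399
Rounded to 4 decimal places: P(Braking system failure) ≈ 0.0164.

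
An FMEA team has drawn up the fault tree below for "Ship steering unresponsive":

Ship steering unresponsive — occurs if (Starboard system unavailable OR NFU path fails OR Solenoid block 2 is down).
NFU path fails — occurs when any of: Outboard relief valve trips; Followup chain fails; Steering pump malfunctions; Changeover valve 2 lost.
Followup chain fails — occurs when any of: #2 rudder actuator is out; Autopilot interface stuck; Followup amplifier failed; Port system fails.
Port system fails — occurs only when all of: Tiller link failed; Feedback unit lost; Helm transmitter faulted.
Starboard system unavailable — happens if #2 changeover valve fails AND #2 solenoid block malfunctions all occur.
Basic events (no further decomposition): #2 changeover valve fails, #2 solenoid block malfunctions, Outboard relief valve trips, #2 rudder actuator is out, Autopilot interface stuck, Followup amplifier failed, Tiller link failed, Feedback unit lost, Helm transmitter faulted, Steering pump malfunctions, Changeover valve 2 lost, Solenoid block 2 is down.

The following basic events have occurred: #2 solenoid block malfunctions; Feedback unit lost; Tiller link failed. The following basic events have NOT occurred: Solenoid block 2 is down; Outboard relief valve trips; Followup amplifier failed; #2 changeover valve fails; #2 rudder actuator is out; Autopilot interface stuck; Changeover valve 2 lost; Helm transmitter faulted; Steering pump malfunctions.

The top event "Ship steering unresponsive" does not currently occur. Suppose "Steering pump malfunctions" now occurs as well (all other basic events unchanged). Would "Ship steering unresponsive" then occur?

Counterfactual: set "Steering pump malfunctions" to occurred.
Starboard system unavailable [AND]: #2 changeover valve fails=not, #2 solenoid block malfunctions=occurs → not all inputs occur → does not occur.
Port system fails [AND]: Tiller link failed=occurs, Feedback unit lost=occurs, Helm transmitter faulted=not → not all inputs occur → does not occur.
Followup chain fails [OR]: #2 rudder actuator is out=not, Autopilot interface stuck=not, Followup amplifier failed=not, Port system fails=not → no input occurs → does not occur.
NFU path fails [OR]: Outboard relief valve trips=not, Followup chain fails=not, Steering pump malfunctions=occurs, Changeover valve 2 lost=not → at least one input occurs → occurs.
Ship steering unresponsive [OR]: Starboard system unavailable=not, NFU path fails=occurs, Solenoid block 2 is down=not → at least one input occurs → occurs.

Yes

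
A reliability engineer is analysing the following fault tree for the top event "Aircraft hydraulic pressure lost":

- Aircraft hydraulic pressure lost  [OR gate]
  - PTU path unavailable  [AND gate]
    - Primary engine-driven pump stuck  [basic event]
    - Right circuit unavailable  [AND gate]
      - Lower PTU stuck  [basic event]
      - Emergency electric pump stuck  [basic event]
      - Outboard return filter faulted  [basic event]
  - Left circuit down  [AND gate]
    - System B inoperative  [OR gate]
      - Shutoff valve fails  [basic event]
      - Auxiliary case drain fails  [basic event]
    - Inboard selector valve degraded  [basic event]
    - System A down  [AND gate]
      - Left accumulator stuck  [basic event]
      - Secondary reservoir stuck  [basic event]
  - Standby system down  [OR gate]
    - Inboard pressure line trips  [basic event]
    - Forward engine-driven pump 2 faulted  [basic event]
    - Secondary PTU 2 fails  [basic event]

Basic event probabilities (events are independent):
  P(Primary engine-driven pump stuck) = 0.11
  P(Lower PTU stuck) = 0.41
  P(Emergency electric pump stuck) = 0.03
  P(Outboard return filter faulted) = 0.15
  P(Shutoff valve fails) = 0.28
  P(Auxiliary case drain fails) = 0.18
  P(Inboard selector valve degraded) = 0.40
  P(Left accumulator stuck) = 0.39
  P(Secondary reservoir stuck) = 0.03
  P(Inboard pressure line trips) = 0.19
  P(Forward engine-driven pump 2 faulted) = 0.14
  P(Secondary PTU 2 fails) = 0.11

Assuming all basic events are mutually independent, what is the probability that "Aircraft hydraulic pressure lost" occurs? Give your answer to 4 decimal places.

P(Right circuit unavailable) [AND] = 0.41 × 0.03 × 0.15 = 0.001845
P(PTU path unavailable) [AND] = 0.11 × 0.001845 = 0.000203
P(System B inoperative) [OR] = 1 − (1−0.28) × (1−0.18) = 0.409600
P(System A down) [AND] = 0.39 × 0.03 = 0.011700
P(Left circuit down) [AND] = 0.409600 × 0.40 × 0.011700 = 0.001917
P(Standby system down) [OR] = 1 − (1−0.19) × (1−0.14) × (1−0.11) = 0.380026
P(Aircraft hydraulic pressure lost) [OR] = 1 − (1−0.000203) × (1−0.001917) × (1−0.380026) = 0.381340
Rounded to 4 decimal places: P(Aircraft hydraulic pressure lost) ≈ 0.3813.

0.3813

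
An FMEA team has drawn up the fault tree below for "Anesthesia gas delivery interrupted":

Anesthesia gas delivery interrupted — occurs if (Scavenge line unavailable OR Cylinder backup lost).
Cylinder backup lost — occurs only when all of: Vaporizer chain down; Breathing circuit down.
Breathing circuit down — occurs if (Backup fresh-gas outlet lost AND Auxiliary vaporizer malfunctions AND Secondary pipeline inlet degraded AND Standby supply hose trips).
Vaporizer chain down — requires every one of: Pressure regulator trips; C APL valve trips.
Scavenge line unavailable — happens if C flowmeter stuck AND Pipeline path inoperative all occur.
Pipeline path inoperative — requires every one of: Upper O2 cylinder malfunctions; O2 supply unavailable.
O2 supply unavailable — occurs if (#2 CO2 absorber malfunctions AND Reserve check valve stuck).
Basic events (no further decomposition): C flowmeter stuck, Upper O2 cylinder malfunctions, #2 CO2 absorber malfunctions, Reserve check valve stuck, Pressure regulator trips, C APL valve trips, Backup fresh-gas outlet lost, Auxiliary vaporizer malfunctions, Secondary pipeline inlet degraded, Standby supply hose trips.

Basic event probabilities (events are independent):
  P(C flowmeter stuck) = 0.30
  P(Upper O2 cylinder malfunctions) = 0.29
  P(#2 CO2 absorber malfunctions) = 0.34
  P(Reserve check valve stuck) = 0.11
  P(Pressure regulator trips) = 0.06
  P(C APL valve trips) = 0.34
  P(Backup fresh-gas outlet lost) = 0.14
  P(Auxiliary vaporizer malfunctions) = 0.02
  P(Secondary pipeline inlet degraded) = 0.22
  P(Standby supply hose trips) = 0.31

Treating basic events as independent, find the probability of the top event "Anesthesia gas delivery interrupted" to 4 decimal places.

0.0033

P(O2 supply unavailable) [AND] = 0.34 × 0.11 = 0.037400
P(Pipeline path inoperative) [AND] = 0.29 × 0.037400 = 0.010846
P(Scavenge line unavailable) [AND] = 0.30 × 0.010846 = 0.003254
P(Vaporizer chain down) [AND] = 0.06 × 0.34 = 0.020400
P(Breathing circuit down) [AND] = 0.14 × 0.02 × 0.22 × 0.31 = 0.000191
P(Cylinder backup lost) [AND] = 0.020400 × 0.000191 = 0.000004
P(Anesthesia gas delivery interrupted) [OR] = 1 − (1−0.003254) × (1−0.000004) = 0.003258
Rounded to 4 decimal places: P(Anesthesia gas delivery interrupted) ≈ 0.0033.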